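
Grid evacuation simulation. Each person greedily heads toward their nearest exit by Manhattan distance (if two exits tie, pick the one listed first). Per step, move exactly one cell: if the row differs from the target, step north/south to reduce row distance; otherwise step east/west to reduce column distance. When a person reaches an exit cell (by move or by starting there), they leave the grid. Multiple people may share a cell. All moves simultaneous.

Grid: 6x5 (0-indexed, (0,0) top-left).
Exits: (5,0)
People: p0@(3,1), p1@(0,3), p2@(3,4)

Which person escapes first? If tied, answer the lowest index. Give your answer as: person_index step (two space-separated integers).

Step 1: p0:(3,1)->(4,1) | p1:(0,3)->(1,3) | p2:(3,4)->(4,4)
Step 2: p0:(4,1)->(5,1) | p1:(1,3)->(2,3) | p2:(4,4)->(5,4)
Step 3: p0:(5,1)->(5,0)->EXIT | p1:(2,3)->(3,3) | p2:(5,4)->(5,3)
Step 4: p0:escaped | p1:(3,3)->(4,3) | p2:(5,3)->(5,2)
Step 5: p0:escaped | p1:(4,3)->(5,3) | p2:(5,2)->(5,1)
Step 6: p0:escaped | p1:(5,3)->(5,2) | p2:(5,1)->(5,0)->EXIT
Step 7: p0:escaped | p1:(5,2)->(5,1) | p2:escaped
Step 8: p0:escaped | p1:(5,1)->(5,0)->EXIT | p2:escaped
Exit steps: [3, 8, 6]
First to escape: p0 at step 3

Answer: 0 3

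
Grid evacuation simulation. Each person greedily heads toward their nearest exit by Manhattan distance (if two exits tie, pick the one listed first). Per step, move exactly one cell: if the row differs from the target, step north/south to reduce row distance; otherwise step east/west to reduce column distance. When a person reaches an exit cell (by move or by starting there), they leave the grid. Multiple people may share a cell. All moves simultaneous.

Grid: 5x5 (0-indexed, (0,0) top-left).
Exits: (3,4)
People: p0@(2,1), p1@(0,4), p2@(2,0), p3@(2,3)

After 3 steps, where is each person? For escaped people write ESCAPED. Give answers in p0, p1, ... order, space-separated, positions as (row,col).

Step 1: p0:(2,1)->(3,1) | p1:(0,4)->(1,4) | p2:(2,0)->(3,0) | p3:(2,3)->(3,3)
Step 2: p0:(3,1)->(3,2) | p1:(1,4)->(2,4) | p2:(3,0)->(3,1) | p3:(3,3)->(3,4)->EXIT
Step 3: p0:(3,2)->(3,3) | p1:(2,4)->(3,4)->EXIT | p2:(3,1)->(3,2) | p3:escaped

(3,3) ESCAPED (3,2) ESCAPED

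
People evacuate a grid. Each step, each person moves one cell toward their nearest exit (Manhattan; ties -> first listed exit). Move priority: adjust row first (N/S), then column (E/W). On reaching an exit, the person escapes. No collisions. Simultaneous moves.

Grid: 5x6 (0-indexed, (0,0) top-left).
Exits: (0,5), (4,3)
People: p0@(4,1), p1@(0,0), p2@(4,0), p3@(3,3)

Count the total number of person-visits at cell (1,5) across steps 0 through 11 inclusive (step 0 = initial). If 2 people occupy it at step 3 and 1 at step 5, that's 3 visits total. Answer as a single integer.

Step 0: p0@(4,1) p1@(0,0) p2@(4,0) p3@(3,3) -> at (1,5): 0 [-], cum=0
Step 1: p0@(4,2) p1@(0,1) p2@(4,1) p3@ESC -> at (1,5): 0 [-], cum=0
Step 2: p0@ESC p1@(0,2) p2@(4,2) p3@ESC -> at (1,5): 0 [-], cum=0
Step 3: p0@ESC p1@(0,3) p2@ESC p3@ESC -> at (1,5): 0 [-], cum=0
Step 4: p0@ESC p1@(0,4) p2@ESC p3@ESC -> at (1,5): 0 [-], cum=0
Step 5: p0@ESC p1@ESC p2@ESC p3@ESC -> at (1,5): 0 [-], cum=0
Total visits = 0

Answer: 0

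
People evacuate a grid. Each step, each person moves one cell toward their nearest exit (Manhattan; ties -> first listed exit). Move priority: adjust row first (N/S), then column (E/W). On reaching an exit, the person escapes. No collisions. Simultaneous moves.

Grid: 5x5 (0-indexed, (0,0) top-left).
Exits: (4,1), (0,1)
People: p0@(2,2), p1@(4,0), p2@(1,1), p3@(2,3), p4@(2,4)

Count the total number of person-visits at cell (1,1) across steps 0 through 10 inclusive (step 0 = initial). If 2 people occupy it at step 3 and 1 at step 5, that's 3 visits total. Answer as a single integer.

Step 0: p0@(2,2) p1@(4,0) p2@(1,1) p3@(2,3) p4@(2,4) -> at (1,1): 1 [p2], cum=1
Step 1: p0@(3,2) p1@ESC p2@ESC p3@(3,3) p4@(3,4) -> at (1,1): 0 [-], cum=1
Step 2: p0@(4,2) p1@ESC p2@ESC p3@(4,3) p4@(4,4) -> at (1,1): 0 [-], cum=1
Step 3: p0@ESC p1@ESC p2@ESC p3@(4,2) p4@(4,3) -> at (1,1): 0 [-], cum=1
Step 4: p0@ESC p1@ESC p2@ESC p3@ESC p4@(4,2) -> at (1,1): 0 [-], cum=1
Step 5: p0@ESC p1@ESC p2@ESC p3@ESC p4@ESC -> at (1,1): 0 [-], cum=1
Total visits = 1

Answer: 1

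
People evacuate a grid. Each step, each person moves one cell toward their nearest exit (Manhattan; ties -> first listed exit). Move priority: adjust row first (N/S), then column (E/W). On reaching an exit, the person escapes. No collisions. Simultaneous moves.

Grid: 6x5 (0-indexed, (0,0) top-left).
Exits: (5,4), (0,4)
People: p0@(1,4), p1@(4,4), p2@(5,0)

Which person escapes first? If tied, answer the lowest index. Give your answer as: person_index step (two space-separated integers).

Answer: 0 1

Derivation:
Step 1: p0:(1,4)->(0,4)->EXIT | p1:(4,4)->(5,4)->EXIT | p2:(5,0)->(5,1)
Step 2: p0:escaped | p1:escaped | p2:(5,1)->(5,2)
Step 3: p0:escaped | p1:escaped | p2:(5,2)->(5,3)
Step 4: p0:escaped | p1:escaped | p2:(5,3)->(5,4)->EXIT
Exit steps: [1, 1, 4]
First to escape: p0 at step 1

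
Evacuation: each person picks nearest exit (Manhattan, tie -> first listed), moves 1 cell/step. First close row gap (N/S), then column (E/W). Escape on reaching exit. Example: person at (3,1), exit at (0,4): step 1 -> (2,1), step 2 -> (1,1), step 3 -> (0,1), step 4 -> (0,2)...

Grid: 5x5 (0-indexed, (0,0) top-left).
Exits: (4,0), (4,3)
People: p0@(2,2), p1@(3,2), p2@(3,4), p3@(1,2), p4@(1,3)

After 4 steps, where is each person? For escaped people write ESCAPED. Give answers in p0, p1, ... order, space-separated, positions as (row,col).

Step 1: p0:(2,2)->(3,2) | p1:(3,2)->(4,2) | p2:(3,4)->(4,4) | p3:(1,2)->(2,2) | p4:(1,3)->(2,3)
Step 2: p0:(3,2)->(4,2) | p1:(4,2)->(4,3)->EXIT | p2:(4,4)->(4,3)->EXIT | p3:(2,2)->(3,2) | p4:(2,3)->(3,3)
Step 3: p0:(4,2)->(4,3)->EXIT | p1:escaped | p2:escaped | p3:(3,2)->(4,2) | p4:(3,3)->(4,3)->EXIT
Step 4: p0:escaped | p1:escaped | p2:escaped | p3:(4,2)->(4,3)->EXIT | p4:escaped

ESCAPED ESCAPED ESCAPED ESCAPED ESCAPED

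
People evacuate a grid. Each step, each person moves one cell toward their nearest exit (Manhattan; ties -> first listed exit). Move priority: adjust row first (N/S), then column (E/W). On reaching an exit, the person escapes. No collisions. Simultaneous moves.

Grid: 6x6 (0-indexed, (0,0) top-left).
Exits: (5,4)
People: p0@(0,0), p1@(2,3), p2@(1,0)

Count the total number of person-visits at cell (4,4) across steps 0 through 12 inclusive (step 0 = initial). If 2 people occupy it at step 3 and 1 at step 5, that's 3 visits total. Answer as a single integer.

Step 0: p0@(0,0) p1@(2,3) p2@(1,0) -> at (4,4): 0 [-], cum=0
Step 1: p0@(1,0) p1@(3,3) p2@(2,0) -> at (4,4): 0 [-], cum=0
Step 2: p0@(2,0) p1@(4,3) p2@(3,0) -> at (4,4): 0 [-], cum=0
Step 3: p0@(3,0) p1@(5,3) p2@(4,0) -> at (4,4): 0 [-], cum=0
Step 4: p0@(4,0) p1@ESC p2@(5,0) -> at (4,4): 0 [-], cum=0
Step 5: p0@(5,0) p1@ESC p2@(5,1) -> at (4,4): 0 [-], cum=0
Step 6: p0@(5,1) p1@ESC p2@(5,2) -> at (4,4): 0 [-], cum=0
Step 7: p0@(5,2) p1@ESC p2@(5,3) -> at (4,4): 0 [-], cum=0
Step 8: p0@(5,3) p1@ESC p2@ESC -> at (4,4): 0 [-], cum=0
Step 9: p0@ESC p1@ESC p2@ESC -> at (4,4): 0 [-], cum=0
Total visits = 0

Answer: 0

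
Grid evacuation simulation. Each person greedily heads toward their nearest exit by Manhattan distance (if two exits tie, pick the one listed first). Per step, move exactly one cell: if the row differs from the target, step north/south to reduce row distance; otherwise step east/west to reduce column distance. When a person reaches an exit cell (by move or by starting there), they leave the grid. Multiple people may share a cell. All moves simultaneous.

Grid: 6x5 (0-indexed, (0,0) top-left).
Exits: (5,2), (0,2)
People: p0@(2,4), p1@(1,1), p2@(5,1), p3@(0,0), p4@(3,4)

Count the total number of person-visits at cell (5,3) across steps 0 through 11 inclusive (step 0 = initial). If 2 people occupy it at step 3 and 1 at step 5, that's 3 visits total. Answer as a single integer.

Answer: 1

Derivation:
Step 0: p0@(2,4) p1@(1,1) p2@(5,1) p3@(0,0) p4@(3,4) -> at (5,3): 0 [-], cum=0
Step 1: p0@(1,4) p1@(0,1) p2@ESC p3@(0,1) p4@(4,4) -> at (5,3): 0 [-], cum=0
Step 2: p0@(0,4) p1@ESC p2@ESC p3@ESC p4@(5,4) -> at (5,3): 0 [-], cum=0
Step 3: p0@(0,3) p1@ESC p2@ESC p3@ESC p4@(5,3) -> at (5,3): 1 [p4], cum=1
Step 4: p0@ESC p1@ESC p2@ESC p3@ESC p4@ESC -> at (5,3): 0 [-], cum=1
Total visits = 1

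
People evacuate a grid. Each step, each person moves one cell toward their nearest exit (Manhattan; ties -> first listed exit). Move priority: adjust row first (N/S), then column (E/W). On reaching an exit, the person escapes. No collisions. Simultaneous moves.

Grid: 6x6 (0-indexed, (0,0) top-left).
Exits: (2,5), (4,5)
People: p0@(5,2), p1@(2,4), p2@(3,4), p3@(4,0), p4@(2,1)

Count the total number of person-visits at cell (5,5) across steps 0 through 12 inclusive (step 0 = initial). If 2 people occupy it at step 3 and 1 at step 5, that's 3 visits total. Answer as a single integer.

Step 0: p0@(5,2) p1@(2,4) p2@(3,4) p3@(4,0) p4@(2,1) -> at (5,5): 0 [-], cum=0
Step 1: p0@(4,2) p1@ESC p2@(2,4) p3@(4,1) p4@(2,2) -> at (5,5): 0 [-], cum=0
Step 2: p0@(4,3) p1@ESC p2@ESC p3@(4,2) p4@(2,3) -> at (5,5): 0 [-], cum=0
Step 3: p0@(4,4) p1@ESC p2@ESC p3@(4,3) p4@(2,4) -> at (5,5): 0 [-], cum=0
Step 4: p0@ESC p1@ESC p2@ESC p3@(4,4) p4@ESC -> at (5,5): 0 [-], cum=0
Step 5: p0@ESC p1@ESC p2@ESC p3@ESC p4@ESC -> at (5,5): 0 [-], cum=0
Total visits = 0

Answer: 0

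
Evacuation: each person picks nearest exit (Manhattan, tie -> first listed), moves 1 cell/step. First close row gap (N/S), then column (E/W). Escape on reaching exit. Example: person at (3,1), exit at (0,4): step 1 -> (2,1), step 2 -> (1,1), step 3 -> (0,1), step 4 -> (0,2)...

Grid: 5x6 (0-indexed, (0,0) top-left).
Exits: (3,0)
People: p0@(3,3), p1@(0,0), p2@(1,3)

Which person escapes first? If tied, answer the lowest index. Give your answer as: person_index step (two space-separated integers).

Step 1: p0:(3,3)->(3,2) | p1:(0,0)->(1,0) | p2:(1,3)->(2,3)
Step 2: p0:(3,2)->(3,1) | p1:(1,0)->(2,0) | p2:(2,3)->(3,3)
Step 3: p0:(3,1)->(3,0)->EXIT | p1:(2,0)->(3,0)->EXIT | p2:(3,3)->(3,2)
Step 4: p0:escaped | p1:escaped | p2:(3,2)->(3,1)
Step 5: p0:escaped | p1:escaped | p2:(3,1)->(3,0)->EXIT
Exit steps: [3, 3, 5]
First to escape: p0 at step 3

Answer: 0 3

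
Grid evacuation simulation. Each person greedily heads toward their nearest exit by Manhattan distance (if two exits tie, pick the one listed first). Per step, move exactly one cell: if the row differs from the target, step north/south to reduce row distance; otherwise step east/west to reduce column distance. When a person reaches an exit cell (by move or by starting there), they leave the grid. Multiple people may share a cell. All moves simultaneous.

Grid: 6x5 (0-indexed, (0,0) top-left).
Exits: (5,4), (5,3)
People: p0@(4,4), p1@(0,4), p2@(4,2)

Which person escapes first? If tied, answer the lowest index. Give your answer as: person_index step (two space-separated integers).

Step 1: p0:(4,4)->(5,4)->EXIT | p1:(0,4)->(1,4) | p2:(4,2)->(5,2)
Step 2: p0:escaped | p1:(1,4)->(2,4) | p2:(5,2)->(5,3)->EXIT
Step 3: p0:escaped | p1:(2,4)->(3,4) | p2:escaped
Step 4: p0:escaped | p1:(3,4)->(4,4) | p2:escaped
Step 5: p0:escaped | p1:(4,4)->(5,4)->EXIT | p2:escaped
Exit steps: [1, 5, 2]
First to escape: p0 at step 1

Answer: 0 1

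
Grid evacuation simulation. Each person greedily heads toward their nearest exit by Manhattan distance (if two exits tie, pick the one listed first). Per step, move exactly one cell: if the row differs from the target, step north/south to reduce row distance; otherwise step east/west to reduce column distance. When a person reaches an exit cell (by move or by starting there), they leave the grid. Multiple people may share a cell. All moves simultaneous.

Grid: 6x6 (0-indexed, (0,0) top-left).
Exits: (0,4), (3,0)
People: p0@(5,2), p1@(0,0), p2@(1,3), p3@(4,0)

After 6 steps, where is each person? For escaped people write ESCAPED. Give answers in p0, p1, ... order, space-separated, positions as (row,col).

Step 1: p0:(5,2)->(4,2) | p1:(0,0)->(1,0) | p2:(1,3)->(0,3) | p3:(4,0)->(3,0)->EXIT
Step 2: p0:(4,2)->(3,2) | p1:(1,0)->(2,0) | p2:(0,3)->(0,4)->EXIT | p3:escaped
Step 3: p0:(3,2)->(3,1) | p1:(2,0)->(3,0)->EXIT | p2:escaped | p3:escaped
Step 4: p0:(3,1)->(3,0)->EXIT | p1:escaped | p2:escaped | p3:escaped

ESCAPED ESCAPED ESCAPED ESCAPED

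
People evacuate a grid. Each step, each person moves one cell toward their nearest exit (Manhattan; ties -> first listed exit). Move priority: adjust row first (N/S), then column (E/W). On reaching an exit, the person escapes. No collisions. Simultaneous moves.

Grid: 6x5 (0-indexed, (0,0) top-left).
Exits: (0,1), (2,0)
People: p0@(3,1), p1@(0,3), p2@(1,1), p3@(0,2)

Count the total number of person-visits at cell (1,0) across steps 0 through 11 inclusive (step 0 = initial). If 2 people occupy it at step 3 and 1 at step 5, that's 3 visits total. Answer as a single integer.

Answer: 0

Derivation:
Step 0: p0@(3,1) p1@(0,3) p2@(1,1) p3@(0,2) -> at (1,0): 0 [-], cum=0
Step 1: p0@(2,1) p1@(0,2) p2@ESC p3@ESC -> at (1,0): 0 [-], cum=0
Step 2: p0@ESC p1@ESC p2@ESC p3@ESC -> at (1,0): 0 [-], cum=0
Total visits = 0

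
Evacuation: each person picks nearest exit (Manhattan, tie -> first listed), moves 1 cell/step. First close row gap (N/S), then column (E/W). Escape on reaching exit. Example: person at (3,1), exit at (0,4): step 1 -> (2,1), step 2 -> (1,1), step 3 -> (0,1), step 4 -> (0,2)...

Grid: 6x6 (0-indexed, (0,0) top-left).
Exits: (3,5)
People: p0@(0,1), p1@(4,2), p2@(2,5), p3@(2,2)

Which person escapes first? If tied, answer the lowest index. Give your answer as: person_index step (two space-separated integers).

Answer: 2 1

Derivation:
Step 1: p0:(0,1)->(1,1) | p1:(4,2)->(3,2) | p2:(2,5)->(3,5)->EXIT | p3:(2,2)->(3,2)
Step 2: p0:(1,1)->(2,1) | p1:(3,2)->(3,3) | p2:escaped | p3:(3,2)->(3,3)
Step 3: p0:(2,1)->(3,1) | p1:(3,3)->(3,4) | p2:escaped | p3:(3,3)->(3,4)
Step 4: p0:(3,1)->(3,2) | p1:(3,4)->(3,5)->EXIT | p2:escaped | p3:(3,4)->(3,5)->EXIT
Step 5: p0:(3,2)->(3,3) | p1:escaped | p2:escaped | p3:escaped
Step 6: p0:(3,3)->(3,4) | p1:escaped | p2:escaped | p3:escaped
Step 7: p0:(3,4)->(3,5)->EXIT | p1:escaped | p2:escaped | p3:escaped
Exit steps: [7, 4, 1, 4]
First to escape: p2 at step 1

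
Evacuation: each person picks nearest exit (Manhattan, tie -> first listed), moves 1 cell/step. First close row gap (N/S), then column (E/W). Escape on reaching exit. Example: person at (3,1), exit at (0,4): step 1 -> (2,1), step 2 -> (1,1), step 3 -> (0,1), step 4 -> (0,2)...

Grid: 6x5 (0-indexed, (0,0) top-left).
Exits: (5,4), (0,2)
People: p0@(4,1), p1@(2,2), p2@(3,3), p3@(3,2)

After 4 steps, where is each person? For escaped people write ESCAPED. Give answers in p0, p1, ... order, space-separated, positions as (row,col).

Step 1: p0:(4,1)->(5,1) | p1:(2,2)->(1,2) | p2:(3,3)->(4,3) | p3:(3,2)->(2,2)
Step 2: p0:(5,1)->(5,2) | p1:(1,2)->(0,2)->EXIT | p2:(4,3)->(5,3) | p3:(2,2)->(1,2)
Step 3: p0:(5,2)->(5,3) | p1:escaped | p2:(5,3)->(5,4)->EXIT | p3:(1,2)->(0,2)->EXIT
Step 4: p0:(5,3)->(5,4)->EXIT | p1:escaped | p2:escaped | p3:escaped

ESCAPED ESCAPED ESCAPED ESCAPED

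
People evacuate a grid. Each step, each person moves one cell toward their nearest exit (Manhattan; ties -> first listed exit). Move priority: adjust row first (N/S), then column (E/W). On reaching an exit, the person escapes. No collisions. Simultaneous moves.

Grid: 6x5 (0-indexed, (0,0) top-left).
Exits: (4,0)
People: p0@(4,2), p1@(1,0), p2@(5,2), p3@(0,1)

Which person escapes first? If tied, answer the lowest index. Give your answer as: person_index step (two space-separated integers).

Step 1: p0:(4,2)->(4,1) | p1:(1,0)->(2,0) | p2:(5,2)->(4,2) | p3:(0,1)->(1,1)
Step 2: p0:(4,1)->(4,0)->EXIT | p1:(2,0)->(3,0) | p2:(4,2)->(4,1) | p3:(1,1)->(2,1)
Step 3: p0:escaped | p1:(3,0)->(4,0)->EXIT | p2:(4,1)->(4,0)->EXIT | p3:(2,1)->(3,1)
Step 4: p0:escaped | p1:escaped | p2:escaped | p3:(3,1)->(4,1)
Step 5: p0:escaped | p1:escaped | p2:escaped | p3:(4,1)->(4,0)->EXIT
Exit steps: [2, 3, 3, 5]
First to escape: p0 at step 2

Answer: 0 2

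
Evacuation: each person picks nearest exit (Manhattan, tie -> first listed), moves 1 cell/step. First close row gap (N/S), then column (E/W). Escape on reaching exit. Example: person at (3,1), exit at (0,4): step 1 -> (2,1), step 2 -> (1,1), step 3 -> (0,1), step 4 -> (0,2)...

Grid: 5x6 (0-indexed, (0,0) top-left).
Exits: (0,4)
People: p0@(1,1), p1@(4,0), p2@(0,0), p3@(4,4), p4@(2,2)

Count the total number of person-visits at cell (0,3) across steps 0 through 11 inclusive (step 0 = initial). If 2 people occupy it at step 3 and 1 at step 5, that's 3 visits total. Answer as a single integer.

Step 0: p0@(1,1) p1@(4,0) p2@(0,0) p3@(4,4) p4@(2,2) -> at (0,3): 0 [-], cum=0
Step 1: p0@(0,1) p1@(3,0) p2@(0,1) p3@(3,4) p4@(1,2) -> at (0,3): 0 [-], cum=0
Step 2: p0@(0,2) p1@(2,0) p2@(0,2) p3@(2,4) p4@(0,2) -> at (0,3): 0 [-], cum=0
Step 3: p0@(0,3) p1@(1,0) p2@(0,3) p3@(1,4) p4@(0,3) -> at (0,3): 3 [p0,p2,p4], cum=3
Step 4: p0@ESC p1@(0,0) p2@ESC p3@ESC p4@ESC -> at (0,3): 0 [-], cum=3
Step 5: p0@ESC p1@(0,1) p2@ESC p3@ESC p4@ESC -> at (0,3): 0 [-], cum=3
Step 6: p0@ESC p1@(0,2) p2@ESC p3@ESC p4@ESC -> at (0,3): 0 [-], cum=3
Step 7: p0@ESC p1@(0,3) p2@ESC p3@ESC p4@ESC -> at (0,3): 1 [p1], cum=4
Step 8: p0@ESC p1@ESC p2@ESC p3@ESC p4@ESC -> at (0,3): 0 [-], cum=4
Total visits = 4

Answer: 4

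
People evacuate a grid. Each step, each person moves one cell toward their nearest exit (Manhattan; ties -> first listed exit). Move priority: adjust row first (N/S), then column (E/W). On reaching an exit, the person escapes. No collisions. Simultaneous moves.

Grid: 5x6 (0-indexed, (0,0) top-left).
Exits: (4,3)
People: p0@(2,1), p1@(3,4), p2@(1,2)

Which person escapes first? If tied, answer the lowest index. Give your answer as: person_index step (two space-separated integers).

Answer: 1 2

Derivation:
Step 1: p0:(2,1)->(3,1) | p1:(3,4)->(4,4) | p2:(1,2)->(2,2)
Step 2: p0:(3,1)->(4,1) | p1:(4,4)->(4,3)->EXIT | p2:(2,2)->(3,2)
Step 3: p0:(4,1)->(4,2) | p1:escaped | p2:(3,2)->(4,2)
Step 4: p0:(4,2)->(4,3)->EXIT | p1:escaped | p2:(4,2)->(4,3)->EXIT
Exit steps: [4, 2, 4]
First to escape: p1 at step 2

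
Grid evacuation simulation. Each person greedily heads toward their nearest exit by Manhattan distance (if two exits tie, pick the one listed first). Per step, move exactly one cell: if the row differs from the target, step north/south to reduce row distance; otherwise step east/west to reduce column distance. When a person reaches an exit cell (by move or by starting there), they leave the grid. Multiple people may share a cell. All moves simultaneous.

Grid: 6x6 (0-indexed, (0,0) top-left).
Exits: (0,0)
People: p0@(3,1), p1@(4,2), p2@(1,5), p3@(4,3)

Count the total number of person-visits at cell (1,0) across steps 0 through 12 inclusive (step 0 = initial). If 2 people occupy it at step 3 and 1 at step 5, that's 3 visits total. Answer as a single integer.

Step 0: p0@(3,1) p1@(4,2) p2@(1,5) p3@(4,3) -> at (1,0): 0 [-], cum=0
Step 1: p0@(2,1) p1@(3,2) p2@(0,5) p3@(3,3) -> at (1,0): 0 [-], cum=0
Step 2: p0@(1,1) p1@(2,2) p2@(0,4) p3@(2,3) -> at (1,0): 0 [-], cum=0
Step 3: p0@(0,1) p1@(1,2) p2@(0,3) p3@(1,3) -> at (1,0): 0 [-], cum=0
Step 4: p0@ESC p1@(0,2) p2@(0,2) p3@(0,3) -> at (1,0): 0 [-], cum=0
Step 5: p0@ESC p1@(0,1) p2@(0,1) p3@(0,2) -> at (1,0): 0 [-], cum=0
Step 6: p0@ESC p1@ESC p2@ESC p3@(0,1) -> at (1,0): 0 [-], cum=0
Step 7: p0@ESC p1@ESC p2@ESC p3@ESC -> at (1,0): 0 [-], cum=0
Total visits = 0

Answer: 0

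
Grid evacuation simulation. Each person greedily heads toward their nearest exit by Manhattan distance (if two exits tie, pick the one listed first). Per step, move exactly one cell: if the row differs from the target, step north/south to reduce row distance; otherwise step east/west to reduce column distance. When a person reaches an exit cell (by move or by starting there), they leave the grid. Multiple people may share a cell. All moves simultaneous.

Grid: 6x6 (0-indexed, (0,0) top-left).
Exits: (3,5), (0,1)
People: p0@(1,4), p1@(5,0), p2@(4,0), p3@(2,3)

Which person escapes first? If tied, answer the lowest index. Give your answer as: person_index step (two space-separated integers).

Answer: 0 3

Derivation:
Step 1: p0:(1,4)->(2,4) | p1:(5,0)->(4,0) | p2:(4,0)->(3,0) | p3:(2,3)->(3,3)
Step 2: p0:(2,4)->(3,4) | p1:(4,0)->(3,0) | p2:(3,0)->(2,0) | p3:(3,3)->(3,4)
Step 3: p0:(3,4)->(3,5)->EXIT | p1:(3,0)->(2,0) | p2:(2,0)->(1,0) | p3:(3,4)->(3,5)->EXIT
Step 4: p0:escaped | p1:(2,0)->(1,0) | p2:(1,0)->(0,0) | p3:escaped
Step 5: p0:escaped | p1:(1,0)->(0,0) | p2:(0,0)->(0,1)->EXIT | p3:escaped
Step 6: p0:escaped | p1:(0,0)->(0,1)->EXIT | p2:escaped | p3:escaped
Exit steps: [3, 6, 5, 3]
First to escape: p0 at step 3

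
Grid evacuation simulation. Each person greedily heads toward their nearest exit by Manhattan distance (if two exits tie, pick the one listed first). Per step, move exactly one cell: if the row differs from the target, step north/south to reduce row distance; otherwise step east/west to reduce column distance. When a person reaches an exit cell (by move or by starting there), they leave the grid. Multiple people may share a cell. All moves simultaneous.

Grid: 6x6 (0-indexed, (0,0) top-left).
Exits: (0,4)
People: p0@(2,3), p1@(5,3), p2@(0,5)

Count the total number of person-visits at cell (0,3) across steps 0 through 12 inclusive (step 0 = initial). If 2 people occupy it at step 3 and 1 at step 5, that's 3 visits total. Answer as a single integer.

Step 0: p0@(2,3) p1@(5,3) p2@(0,5) -> at (0,3): 0 [-], cum=0
Step 1: p0@(1,3) p1@(4,3) p2@ESC -> at (0,3): 0 [-], cum=0
Step 2: p0@(0,3) p1@(3,3) p2@ESC -> at (0,3): 1 [p0], cum=1
Step 3: p0@ESC p1@(2,3) p2@ESC -> at (0,3): 0 [-], cum=1
Step 4: p0@ESC p1@(1,3) p2@ESC -> at (0,3): 0 [-], cum=1
Step 5: p0@ESC p1@(0,3) p2@ESC -> at (0,3): 1 [p1], cum=2
Step 6: p0@ESC p1@ESC p2@ESC -> at (0,3): 0 [-], cum=2
Total visits = 2

Answer: 2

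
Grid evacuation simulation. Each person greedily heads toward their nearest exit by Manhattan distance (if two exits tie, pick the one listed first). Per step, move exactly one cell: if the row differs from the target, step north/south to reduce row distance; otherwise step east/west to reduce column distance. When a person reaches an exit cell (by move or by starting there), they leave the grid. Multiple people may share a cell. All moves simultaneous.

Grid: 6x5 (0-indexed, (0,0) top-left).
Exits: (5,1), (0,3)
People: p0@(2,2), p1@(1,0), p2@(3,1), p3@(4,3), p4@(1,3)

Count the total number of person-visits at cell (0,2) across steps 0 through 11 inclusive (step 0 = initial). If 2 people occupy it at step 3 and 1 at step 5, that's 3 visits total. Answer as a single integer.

Step 0: p0@(2,2) p1@(1,0) p2@(3,1) p3@(4,3) p4@(1,3) -> at (0,2): 0 [-], cum=0
Step 1: p0@(1,2) p1@(0,0) p2@(4,1) p3@(5,3) p4@ESC -> at (0,2): 0 [-], cum=0
Step 2: p0@(0,2) p1@(0,1) p2@ESC p3@(5,2) p4@ESC -> at (0,2): 1 [p0], cum=1
Step 3: p0@ESC p1@(0,2) p2@ESC p3@ESC p4@ESC -> at (0,2): 1 [p1], cum=2
Step 4: p0@ESC p1@ESC p2@ESC p3@ESC p4@ESC -> at (0,2): 0 [-], cum=2
Total visits = 2

Answer: 2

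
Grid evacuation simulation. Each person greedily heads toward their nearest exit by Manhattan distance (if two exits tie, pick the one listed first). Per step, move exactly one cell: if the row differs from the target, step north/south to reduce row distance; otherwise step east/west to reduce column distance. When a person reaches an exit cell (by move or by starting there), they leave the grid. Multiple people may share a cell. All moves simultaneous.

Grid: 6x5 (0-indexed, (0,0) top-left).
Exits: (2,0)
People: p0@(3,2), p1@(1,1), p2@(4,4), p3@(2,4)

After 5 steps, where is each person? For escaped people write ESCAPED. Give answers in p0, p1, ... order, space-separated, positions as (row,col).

Step 1: p0:(3,2)->(2,2) | p1:(1,1)->(2,1) | p2:(4,4)->(3,4) | p3:(2,4)->(2,3)
Step 2: p0:(2,2)->(2,1) | p1:(2,1)->(2,0)->EXIT | p2:(3,4)->(2,4) | p3:(2,3)->(2,2)
Step 3: p0:(2,1)->(2,0)->EXIT | p1:escaped | p2:(2,4)->(2,3) | p3:(2,2)->(2,1)
Step 4: p0:escaped | p1:escaped | p2:(2,3)->(2,2) | p3:(2,1)->(2,0)->EXIT
Step 5: p0:escaped | p1:escaped | p2:(2,2)->(2,1) | p3:escaped

ESCAPED ESCAPED (2,1) ESCAPED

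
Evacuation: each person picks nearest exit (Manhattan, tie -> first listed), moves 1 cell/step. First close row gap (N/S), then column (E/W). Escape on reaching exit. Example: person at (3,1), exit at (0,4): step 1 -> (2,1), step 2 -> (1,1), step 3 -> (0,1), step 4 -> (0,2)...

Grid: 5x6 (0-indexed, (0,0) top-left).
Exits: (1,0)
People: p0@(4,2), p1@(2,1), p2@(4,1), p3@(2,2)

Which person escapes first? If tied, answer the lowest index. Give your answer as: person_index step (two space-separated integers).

Answer: 1 2

Derivation:
Step 1: p0:(4,2)->(3,2) | p1:(2,1)->(1,1) | p2:(4,1)->(3,1) | p3:(2,2)->(1,2)
Step 2: p0:(3,2)->(2,2) | p1:(1,1)->(1,0)->EXIT | p2:(3,1)->(2,1) | p3:(1,2)->(1,1)
Step 3: p0:(2,2)->(1,2) | p1:escaped | p2:(2,1)->(1,1) | p3:(1,1)->(1,0)->EXIT
Step 4: p0:(1,2)->(1,1) | p1:escaped | p2:(1,1)->(1,0)->EXIT | p3:escaped
Step 5: p0:(1,1)->(1,0)->EXIT | p1:escaped | p2:escaped | p3:escaped
Exit steps: [5, 2, 4, 3]
First to escape: p1 at step 2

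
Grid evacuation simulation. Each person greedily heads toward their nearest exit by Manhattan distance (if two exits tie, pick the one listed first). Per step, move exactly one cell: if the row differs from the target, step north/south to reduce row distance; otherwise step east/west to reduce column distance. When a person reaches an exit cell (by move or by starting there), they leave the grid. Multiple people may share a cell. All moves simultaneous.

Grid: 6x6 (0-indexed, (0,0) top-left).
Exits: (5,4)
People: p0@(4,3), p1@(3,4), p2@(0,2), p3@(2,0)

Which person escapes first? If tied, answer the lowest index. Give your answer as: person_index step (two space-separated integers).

Step 1: p0:(4,3)->(5,3) | p1:(3,4)->(4,4) | p2:(0,2)->(1,2) | p3:(2,0)->(3,0)
Step 2: p0:(5,3)->(5,4)->EXIT | p1:(4,4)->(5,4)->EXIT | p2:(1,2)->(2,2) | p3:(3,0)->(4,0)
Step 3: p0:escaped | p1:escaped | p2:(2,2)->(3,2) | p3:(4,0)->(5,0)
Step 4: p0:escaped | p1:escaped | p2:(3,2)->(4,2) | p3:(5,0)->(5,1)
Step 5: p0:escaped | p1:escaped | p2:(4,2)->(5,2) | p3:(5,1)->(5,2)
Step 6: p0:escaped | p1:escaped | p2:(5,2)->(5,3) | p3:(5,2)->(5,3)
Step 7: p0:escaped | p1:escaped | p2:(5,3)->(5,4)->EXIT | p3:(5,3)->(5,4)->EXIT
Exit steps: [2, 2, 7, 7]
First to escape: p0 at step 2

Answer: 0 2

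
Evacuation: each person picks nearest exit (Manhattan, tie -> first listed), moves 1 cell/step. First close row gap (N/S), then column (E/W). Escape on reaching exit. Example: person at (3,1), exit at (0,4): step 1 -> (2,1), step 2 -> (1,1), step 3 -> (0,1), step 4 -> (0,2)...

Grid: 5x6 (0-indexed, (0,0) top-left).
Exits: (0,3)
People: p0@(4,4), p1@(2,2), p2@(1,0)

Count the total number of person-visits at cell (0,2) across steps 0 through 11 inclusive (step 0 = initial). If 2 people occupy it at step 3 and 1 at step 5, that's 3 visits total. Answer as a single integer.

Step 0: p0@(4,4) p1@(2,2) p2@(1,0) -> at (0,2): 0 [-], cum=0
Step 1: p0@(3,4) p1@(1,2) p2@(0,0) -> at (0,2): 0 [-], cum=0
Step 2: p0@(2,4) p1@(0,2) p2@(0,1) -> at (0,2): 1 [p1], cum=1
Step 3: p0@(1,4) p1@ESC p2@(0,2) -> at (0,2): 1 [p2], cum=2
Step 4: p0@(0,4) p1@ESC p2@ESC -> at (0,2): 0 [-], cum=2
Step 5: p0@ESC p1@ESC p2@ESC -> at (0,2): 0 [-], cum=2
Total visits = 2

Answer: 2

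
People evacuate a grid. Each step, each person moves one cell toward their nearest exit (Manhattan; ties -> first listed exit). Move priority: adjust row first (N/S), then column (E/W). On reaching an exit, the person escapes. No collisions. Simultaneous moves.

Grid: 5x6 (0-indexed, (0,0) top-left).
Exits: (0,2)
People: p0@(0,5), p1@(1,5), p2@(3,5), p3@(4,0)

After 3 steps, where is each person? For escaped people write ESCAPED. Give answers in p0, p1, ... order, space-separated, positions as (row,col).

Step 1: p0:(0,5)->(0,4) | p1:(1,5)->(0,5) | p2:(3,5)->(2,5) | p3:(4,0)->(3,0)
Step 2: p0:(0,4)->(0,3) | p1:(0,5)->(0,4) | p2:(2,5)->(1,5) | p3:(3,0)->(2,0)
Step 3: p0:(0,3)->(0,2)->EXIT | p1:(0,4)->(0,3) | p2:(1,5)->(0,5) | p3:(2,0)->(1,0)

ESCAPED (0,3) (0,5) (1,0)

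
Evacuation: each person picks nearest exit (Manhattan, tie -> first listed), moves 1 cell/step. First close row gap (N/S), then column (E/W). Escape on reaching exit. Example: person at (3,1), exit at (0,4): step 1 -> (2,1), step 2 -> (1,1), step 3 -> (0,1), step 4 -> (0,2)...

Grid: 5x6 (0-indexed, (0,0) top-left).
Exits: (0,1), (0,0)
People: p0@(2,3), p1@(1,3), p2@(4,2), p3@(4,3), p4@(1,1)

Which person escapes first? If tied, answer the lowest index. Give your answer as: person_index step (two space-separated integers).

Answer: 4 1

Derivation:
Step 1: p0:(2,3)->(1,3) | p1:(1,3)->(0,3) | p2:(4,2)->(3,2) | p3:(4,3)->(3,3) | p4:(1,1)->(0,1)->EXIT
Step 2: p0:(1,3)->(0,3) | p1:(0,3)->(0,2) | p2:(3,2)->(2,2) | p3:(3,3)->(2,3) | p4:escaped
Step 3: p0:(0,3)->(0,2) | p1:(0,2)->(0,1)->EXIT | p2:(2,2)->(1,2) | p3:(2,3)->(1,3) | p4:escaped
Step 4: p0:(0,2)->(0,1)->EXIT | p1:escaped | p2:(1,2)->(0,2) | p3:(1,3)->(0,3) | p4:escaped
Step 5: p0:escaped | p1:escaped | p2:(0,2)->(0,1)->EXIT | p3:(0,3)->(0,2) | p4:escaped
Step 6: p0:escaped | p1:escaped | p2:escaped | p3:(0,2)->(0,1)->EXIT | p4:escaped
Exit steps: [4, 3, 5, 6, 1]
First to escape: p4 at step 1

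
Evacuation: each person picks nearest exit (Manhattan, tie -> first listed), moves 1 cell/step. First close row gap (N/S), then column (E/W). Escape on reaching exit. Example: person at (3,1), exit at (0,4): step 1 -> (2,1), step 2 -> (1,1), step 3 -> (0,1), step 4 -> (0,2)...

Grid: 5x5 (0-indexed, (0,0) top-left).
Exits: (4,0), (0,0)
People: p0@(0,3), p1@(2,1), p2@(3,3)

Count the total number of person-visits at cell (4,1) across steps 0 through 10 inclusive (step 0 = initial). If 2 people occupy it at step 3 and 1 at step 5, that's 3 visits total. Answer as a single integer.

Step 0: p0@(0,3) p1@(2,1) p2@(3,3) -> at (4,1): 0 [-], cum=0
Step 1: p0@(0,2) p1@(3,1) p2@(4,3) -> at (4,1): 0 [-], cum=0
Step 2: p0@(0,1) p1@(4,1) p2@(4,2) -> at (4,1): 1 [p1], cum=1
Step 3: p0@ESC p1@ESC p2@(4,1) -> at (4,1): 1 [p2], cum=2
Step 4: p0@ESC p1@ESC p2@ESC -> at (4,1): 0 [-], cum=2
Total visits = 2

Answer: 2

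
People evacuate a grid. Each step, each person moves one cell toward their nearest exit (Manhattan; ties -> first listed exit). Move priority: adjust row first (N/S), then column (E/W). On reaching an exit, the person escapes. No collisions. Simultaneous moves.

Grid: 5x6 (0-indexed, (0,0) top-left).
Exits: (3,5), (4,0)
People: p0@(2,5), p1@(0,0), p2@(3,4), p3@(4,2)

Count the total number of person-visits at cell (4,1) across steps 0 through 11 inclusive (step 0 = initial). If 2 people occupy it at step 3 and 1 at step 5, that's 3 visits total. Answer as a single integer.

Step 0: p0@(2,5) p1@(0,0) p2@(3,4) p3@(4,2) -> at (4,1): 0 [-], cum=0
Step 1: p0@ESC p1@(1,0) p2@ESC p3@(4,1) -> at (4,1): 1 [p3], cum=1
Step 2: p0@ESC p1@(2,0) p2@ESC p3@ESC -> at (4,1): 0 [-], cum=1
Step 3: p0@ESC p1@(3,0) p2@ESC p3@ESC -> at (4,1): 0 [-], cum=1
Step 4: p0@ESC p1@ESC p2@ESC p3@ESC -> at (4,1): 0 [-], cum=1
Total visits = 1

Answer: 1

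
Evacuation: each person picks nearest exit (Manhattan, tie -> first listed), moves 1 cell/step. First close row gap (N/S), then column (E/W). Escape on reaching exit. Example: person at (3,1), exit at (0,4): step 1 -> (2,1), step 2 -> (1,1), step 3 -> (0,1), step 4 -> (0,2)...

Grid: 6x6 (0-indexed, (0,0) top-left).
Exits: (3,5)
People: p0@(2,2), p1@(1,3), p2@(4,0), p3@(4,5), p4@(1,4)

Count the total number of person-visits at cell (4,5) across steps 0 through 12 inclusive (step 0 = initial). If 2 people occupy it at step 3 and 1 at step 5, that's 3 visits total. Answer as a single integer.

Step 0: p0@(2,2) p1@(1,3) p2@(4,0) p3@(4,5) p4@(1,4) -> at (4,5): 1 [p3], cum=1
Step 1: p0@(3,2) p1@(2,3) p2@(3,0) p3@ESC p4@(2,4) -> at (4,5): 0 [-], cum=1
Step 2: p0@(3,3) p1@(3,3) p2@(3,1) p3@ESC p4@(3,4) -> at (4,5): 0 [-], cum=1
Step 3: p0@(3,4) p1@(3,4) p2@(3,2) p3@ESC p4@ESC -> at (4,5): 0 [-], cum=1
Step 4: p0@ESC p1@ESC p2@(3,3) p3@ESC p4@ESC -> at (4,5): 0 [-], cum=1
Step 5: p0@ESC p1@ESC p2@(3,4) p3@ESC p4@ESC -> at (4,5): 0 [-], cum=1
Step 6: p0@ESC p1@ESC p2@ESC p3@ESC p4@ESC -> at (4,5): 0 [-], cum=1
Total visits = 1

Answer: 1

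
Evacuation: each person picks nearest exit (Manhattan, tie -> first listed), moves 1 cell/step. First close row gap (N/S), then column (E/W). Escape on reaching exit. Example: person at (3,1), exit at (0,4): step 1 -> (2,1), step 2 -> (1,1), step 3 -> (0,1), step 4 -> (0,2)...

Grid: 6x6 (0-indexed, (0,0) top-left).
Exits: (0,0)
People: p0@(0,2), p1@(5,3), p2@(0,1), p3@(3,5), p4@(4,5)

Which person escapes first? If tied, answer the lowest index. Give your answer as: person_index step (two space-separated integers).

Answer: 2 1

Derivation:
Step 1: p0:(0,2)->(0,1) | p1:(5,3)->(4,3) | p2:(0,1)->(0,0)->EXIT | p3:(3,5)->(2,5) | p4:(4,5)->(3,5)
Step 2: p0:(0,1)->(0,0)->EXIT | p1:(4,3)->(3,3) | p2:escaped | p3:(2,5)->(1,5) | p4:(3,5)->(2,5)
Step 3: p0:escaped | p1:(3,3)->(2,3) | p2:escaped | p3:(1,5)->(0,5) | p4:(2,5)->(1,5)
Step 4: p0:escaped | p1:(2,3)->(1,3) | p2:escaped | p3:(0,5)->(0,4) | p4:(1,5)->(0,5)
Step 5: p0:escaped | p1:(1,3)->(0,3) | p2:escaped | p3:(0,4)->(0,3) | p4:(0,5)->(0,4)
Step 6: p0:escaped | p1:(0,3)->(0,2) | p2:escaped | p3:(0,3)->(0,2) | p4:(0,4)->(0,3)
Step 7: p0:escaped | p1:(0,2)->(0,1) | p2:escaped | p3:(0,2)->(0,1) | p4:(0,3)->(0,2)
Step 8: p0:escaped | p1:(0,1)->(0,0)->EXIT | p2:escaped | p3:(0,1)->(0,0)->EXIT | p4:(0,2)->(0,1)
Step 9: p0:escaped | p1:escaped | p2:escaped | p3:escaped | p4:(0,1)->(0,0)->EXIT
Exit steps: [2, 8, 1, 8, 9]
First to escape: p2 at step 1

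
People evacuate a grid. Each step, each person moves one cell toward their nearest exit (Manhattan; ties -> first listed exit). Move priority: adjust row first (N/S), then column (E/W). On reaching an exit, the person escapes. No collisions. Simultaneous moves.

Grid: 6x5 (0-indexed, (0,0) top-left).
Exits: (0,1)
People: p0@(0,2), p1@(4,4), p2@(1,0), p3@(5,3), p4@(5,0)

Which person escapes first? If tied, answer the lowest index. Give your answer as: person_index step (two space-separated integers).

Answer: 0 1

Derivation:
Step 1: p0:(0,2)->(0,1)->EXIT | p1:(4,4)->(3,4) | p2:(1,0)->(0,0) | p3:(5,3)->(4,3) | p4:(5,0)->(4,0)
Step 2: p0:escaped | p1:(3,4)->(2,4) | p2:(0,0)->(0,1)->EXIT | p3:(4,3)->(3,3) | p4:(4,0)->(3,0)
Step 3: p0:escaped | p1:(2,4)->(1,4) | p2:escaped | p3:(3,3)->(2,3) | p4:(3,0)->(2,0)
Step 4: p0:escaped | p1:(1,4)->(0,4) | p2:escaped | p3:(2,3)->(1,3) | p4:(2,0)->(1,0)
Step 5: p0:escaped | p1:(0,4)->(0,3) | p2:escaped | p3:(1,3)->(0,3) | p4:(1,0)->(0,0)
Step 6: p0:escaped | p1:(0,3)->(0,2) | p2:escaped | p3:(0,3)->(0,2) | p4:(0,0)->(0,1)->EXIT
Step 7: p0:escaped | p1:(0,2)->(0,1)->EXIT | p2:escaped | p3:(0,2)->(0,1)->EXIT | p4:escaped
Exit steps: [1, 7, 2, 7, 6]
First to escape: p0 at step 1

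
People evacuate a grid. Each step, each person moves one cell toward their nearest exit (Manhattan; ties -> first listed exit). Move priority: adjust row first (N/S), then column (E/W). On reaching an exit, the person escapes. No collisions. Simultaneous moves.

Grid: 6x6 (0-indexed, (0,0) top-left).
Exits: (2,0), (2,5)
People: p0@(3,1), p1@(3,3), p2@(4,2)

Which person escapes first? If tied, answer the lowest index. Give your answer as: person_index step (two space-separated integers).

Answer: 0 2

Derivation:
Step 1: p0:(3,1)->(2,1) | p1:(3,3)->(2,3) | p2:(4,2)->(3,2)
Step 2: p0:(2,1)->(2,0)->EXIT | p1:(2,3)->(2,4) | p2:(3,2)->(2,2)
Step 3: p0:escaped | p1:(2,4)->(2,5)->EXIT | p2:(2,2)->(2,1)
Step 4: p0:escaped | p1:escaped | p2:(2,1)->(2,0)->EXIT
Exit steps: [2, 3, 4]
First to escape: p0 at step 2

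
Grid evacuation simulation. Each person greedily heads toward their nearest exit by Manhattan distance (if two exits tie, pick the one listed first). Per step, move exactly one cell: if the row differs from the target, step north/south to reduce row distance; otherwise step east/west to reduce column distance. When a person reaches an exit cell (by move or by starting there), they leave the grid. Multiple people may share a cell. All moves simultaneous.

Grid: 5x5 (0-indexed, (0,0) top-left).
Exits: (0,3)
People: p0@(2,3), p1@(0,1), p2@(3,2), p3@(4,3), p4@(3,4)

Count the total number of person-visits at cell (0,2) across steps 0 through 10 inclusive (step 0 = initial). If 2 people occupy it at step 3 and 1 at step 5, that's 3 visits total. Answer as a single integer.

Answer: 2

Derivation:
Step 0: p0@(2,3) p1@(0,1) p2@(3,2) p3@(4,3) p4@(3,4) -> at (0,2): 0 [-], cum=0
Step 1: p0@(1,3) p1@(0,2) p2@(2,2) p3@(3,3) p4@(2,4) -> at (0,2): 1 [p1], cum=1
Step 2: p0@ESC p1@ESC p2@(1,2) p3@(2,3) p4@(1,4) -> at (0,2): 0 [-], cum=1
Step 3: p0@ESC p1@ESC p2@(0,2) p3@(1,3) p4@(0,4) -> at (0,2): 1 [p2], cum=2
Step 4: p0@ESC p1@ESC p2@ESC p3@ESC p4@ESC -> at (0,2): 0 [-], cum=2
Total visits = 2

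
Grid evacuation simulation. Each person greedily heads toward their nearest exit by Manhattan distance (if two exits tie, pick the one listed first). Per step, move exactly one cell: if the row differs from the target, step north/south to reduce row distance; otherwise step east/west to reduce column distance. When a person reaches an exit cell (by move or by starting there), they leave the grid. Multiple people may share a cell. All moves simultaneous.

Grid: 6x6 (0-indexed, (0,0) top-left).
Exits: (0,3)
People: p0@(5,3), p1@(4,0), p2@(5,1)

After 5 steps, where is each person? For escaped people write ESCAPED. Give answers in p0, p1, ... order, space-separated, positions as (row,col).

Step 1: p0:(5,3)->(4,3) | p1:(4,0)->(3,0) | p2:(5,1)->(4,1)
Step 2: p0:(4,3)->(3,3) | p1:(3,0)->(2,0) | p2:(4,1)->(3,1)
Step 3: p0:(3,3)->(2,3) | p1:(2,0)->(1,0) | p2:(3,1)->(2,1)
Step 4: p0:(2,3)->(1,3) | p1:(1,0)->(0,0) | p2:(2,1)->(1,1)
Step 5: p0:(1,3)->(0,3)->EXIT | p1:(0,0)->(0,1) | p2:(1,1)->(0,1)

ESCAPED (0,1) (0,1)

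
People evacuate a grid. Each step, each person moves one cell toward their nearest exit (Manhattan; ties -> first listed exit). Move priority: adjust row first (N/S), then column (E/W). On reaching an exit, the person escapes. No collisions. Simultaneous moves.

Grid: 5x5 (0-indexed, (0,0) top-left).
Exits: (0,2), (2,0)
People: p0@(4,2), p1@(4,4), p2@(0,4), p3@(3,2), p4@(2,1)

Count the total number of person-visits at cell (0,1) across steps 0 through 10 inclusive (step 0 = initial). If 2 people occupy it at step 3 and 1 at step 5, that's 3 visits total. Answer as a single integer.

Step 0: p0@(4,2) p1@(4,4) p2@(0,4) p3@(3,2) p4@(2,1) -> at (0,1): 0 [-], cum=0
Step 1: p0@(3,2) p1@(3,4) p2@(0,3) p3@(2,2) p4@ESC -> at (0,1): 0 [-], cum=0
Step 2: p0@(2,2) p1@(2,4) p2@ESC p3@(1,2) p4@ESC -> at (0,1): 0 [-], cum=0
Step 3: p0@(1,2) p1@(1,4) p2@ESC p3@ESC p4@ESC -> at (0,1): 0 [-], cum=0
Step 4: p0@ESC p1@(0,4) p2@ESC p3@ESC p4@ESC -> at (0,1): 0 [-], cum=0
Step 5: p0@ESC p1@(0,3) p2@ESC p3@ESC p4@ESC -> at (0,1): 0 [-], cum=0
Step 6: p0@ESC p1@ESC p2@ESC p3@ESC p4@ESC -> at (0,1): 0 [-], cum=0
Total visits = 0

Answer: 0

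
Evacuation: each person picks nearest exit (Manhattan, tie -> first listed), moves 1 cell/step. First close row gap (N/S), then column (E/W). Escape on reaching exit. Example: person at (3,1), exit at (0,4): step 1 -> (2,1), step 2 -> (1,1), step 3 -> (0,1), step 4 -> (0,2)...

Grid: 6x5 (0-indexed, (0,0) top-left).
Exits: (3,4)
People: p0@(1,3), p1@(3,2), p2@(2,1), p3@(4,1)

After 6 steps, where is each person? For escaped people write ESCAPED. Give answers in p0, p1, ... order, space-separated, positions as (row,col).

Step 1: p0:(1,3)->(2,3) | p1:(3,2)->(3,3) | p2:(2,1)->(3,1) | p3:(4,1)->(3,1)
Step 2: p0:(2,3)->(3,3) | p1:(3,3)->(3,4)->EXIT | p2:(3,1)->(3,2) | p3:(3,1)->(3,2)
Step 3: p0:(3,3)->(3,4)->EXIT | p1:escaped | p2:(3,2)->(3,3) | p3:(3,2)->(3,3)
Step 4: p0:escaped | p1:escaped | p2:(3,3)->(3,4)->EXIT | p3:(3,3)->(3,4)->EXIT

ESCAPED ESCAPED ESCAPED ESCAPED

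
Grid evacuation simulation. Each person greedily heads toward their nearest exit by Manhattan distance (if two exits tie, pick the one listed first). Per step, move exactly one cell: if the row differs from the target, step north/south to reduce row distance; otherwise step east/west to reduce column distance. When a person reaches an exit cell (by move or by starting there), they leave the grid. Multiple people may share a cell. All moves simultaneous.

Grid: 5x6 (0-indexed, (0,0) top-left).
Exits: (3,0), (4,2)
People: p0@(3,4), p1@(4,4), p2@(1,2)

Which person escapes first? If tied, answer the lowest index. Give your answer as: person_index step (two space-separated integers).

Answer: 1 2

Derivation:
Step 1: p0:(3,4)->(4,4) | p1:(4,4)->(4,3) | p2:(1,2)->(2,2)
Step 2: p0:(4,4)->(4,3) | p1:(4,3)->(4,2)->EXIT | p2:(2,2)->(3,2)
Step 3: p0:(4,3)->(4,2)->EXIT | p1:escaped | p2:(3,2)->(4,2)->EXIT
Exit steps: [3, 2, 3]
First to escape: p1 at step 2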